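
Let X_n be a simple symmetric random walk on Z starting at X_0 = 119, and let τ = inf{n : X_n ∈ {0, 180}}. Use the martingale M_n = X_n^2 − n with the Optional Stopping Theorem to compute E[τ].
E[τ] = 7259

M_n = X_n^2 − n is a martingale (since E[X_{n+1}^2 | F_n] = X_n^2 + 1). By OST (τ has finite mean in a bounded region), E[M_τ] = E[M_0] = X_0^2 − 0 = 119^2 = 14161. Also E[M_τ] = E[X_τ^2] − E[τ]. The walk exits at 0 or 180, with P(hit 180 first) = 119/180, so E[X_τ^2] = 180^2 · 119/180 + 0 = 21420. Thus E[τ] = E[X_τ^2] − E[M_τ] = 21420 − 14161 = 7259 = 119(180 − 119) = 7259.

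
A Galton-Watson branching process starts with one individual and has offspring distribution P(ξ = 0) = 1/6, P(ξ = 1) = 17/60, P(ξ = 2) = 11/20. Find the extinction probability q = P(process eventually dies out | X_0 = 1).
q = 10/33

The pgf is f(s) = 1/6 + 17/60·s + 11/20·s². The extinction probability q is the smallest fixed point of f in [0, 1]. Setting s = f(s):
  11/20·s² + (17/60 − 1)·s + 1/6 = 0
  11/20·s² − (1/6 + 11/20)·s + 1/6 = 0
which factors as (s − 1)·(11/20·s − 1/6) = 0, giving roots s = 1 and s = (1/6)/(11/20) = 10/33.
Mean offspring μ = 17/60 + 2·11/20 = 83/60 > 1 (supercritical), so q < 1. The extinction probability is the smaller root: q = (1/6)/(11/20) = 10/33.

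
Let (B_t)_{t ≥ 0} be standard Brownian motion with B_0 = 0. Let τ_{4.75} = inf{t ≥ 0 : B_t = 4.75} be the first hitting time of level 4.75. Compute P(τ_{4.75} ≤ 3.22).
P(τ_{4.75} ≤ 3.22) = 2(1 − Φ(4.75/√3.22)) = 2(1 − Φ(2.6471)) ≈ 0.0081

By the reflection principle for standard BM, P(τ_b ≤ t) = 2 · P(B_t ≥ b). Since B_t ~ N(0, t), P(B_t ≥ 4.75) = 1 − Φ(4.75/√t) = 1 − Φ(4.75/√3.22) = 1 − Φ(2.6471) ≈ 0.00406. Doubling: P(τ_{4.75} ≤ 3.22) ≈ 2 · 0.00406 = 0.00812 ≈ 0.0081.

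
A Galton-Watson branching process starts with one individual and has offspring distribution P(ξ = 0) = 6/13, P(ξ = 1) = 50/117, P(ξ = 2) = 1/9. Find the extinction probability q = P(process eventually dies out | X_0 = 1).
q = 1

Mean offspring μ = 0·6/13 + 1·50/117 + 2·1/9 = 76/117 ≤ 1. For μ ≤ 1 with offspring not concentrated at 1, the Galton-Watson process goes extinct almost surely, so q = 1.
(Algebraic check: The pgf is f(s) = 6/13 + 50/117·s + 1/9·s². The extinction probability q is the smallest fixed point of f in [0, 1]. Setting s = f(s):
  1/9·s² + (50/117 − 1)·s + 6/13 = 0
  1/9·s² − (6/13 + 1/9)·s + 6/13 = 0
which factors as (s − 1)·(1/9·s − 6/13) = 0, giving roots s = 1 and s = (6/13)/(1/9) = 54/13. Since 54/13 ≥ 1, the smallest root in [0, 1] is s = 1.)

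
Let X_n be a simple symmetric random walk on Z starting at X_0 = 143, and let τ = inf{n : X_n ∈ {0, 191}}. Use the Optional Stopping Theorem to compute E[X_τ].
E[X_τ] = 143

X_n is a martingale and τ is a bounded-mean stopping time (indeed τ is finite a.s. with bounded expectation since the walk is in a bounded region). By the OST, E[X_τ] = E[X_0] = 143. Equivalently: E[X_τ] = 191 · P(hit 191 first) + 0 · P(hit 0 first) = 191 · (143/191) = 143.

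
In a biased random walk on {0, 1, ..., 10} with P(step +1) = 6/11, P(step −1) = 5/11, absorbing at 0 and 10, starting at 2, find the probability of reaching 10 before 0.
P(hit 10 before 0) = (1 − (5/6)^2) / (1 − (5/6)^10) = 1679616/4609141

Let u_k denote P(reach 10 before 0 | start at k). Boundary: u_0 = 0, u_10 = 1. Recurrence: u_k = 6/11·u_{k+1} + 5/11·u_{k-1} for 1 ≤ k ≤ 9. Try u_k = A + B·r^k with r = q/p = (5/11)/(6/11) = 5/6. Substitution satisfies the recurrence; boundary conditions give:
  u_k = (1 − r^k) / (1 − r^N) = (1 − (5/6)^2) / (1 − (5/6)^10) = 1679616/4609141.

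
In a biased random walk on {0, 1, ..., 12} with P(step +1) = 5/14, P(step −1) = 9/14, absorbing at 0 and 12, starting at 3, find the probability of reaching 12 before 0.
P(hit 12 before 0) = (1 − (9/5)^3) / (1 − (9/5)^12) = 1953125/467194364

Let u_k denote P(reach 12 before 0 | start at k). Boundary: u_0 = 0, u_12 = 1. Recurrence: u_k = 5/14·u_{k+1} + 9/14·u_{k-1} for 1 ≤ k ≤ 11. Try u_k = A + B·r^k with r = q/p = (9/14)/(5/14) = 9/5. Substitution satisfies the recurrence; boundary conditions give:
  u_k = (1 − r^k) / (1 − r^N) = (1 − (9/5)^3) / (1 − (9/5)^12) = 1953125/467194364.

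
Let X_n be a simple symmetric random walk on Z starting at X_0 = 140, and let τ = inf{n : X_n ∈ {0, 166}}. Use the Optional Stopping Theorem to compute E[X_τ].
E[X_τ] = 140

X_n is a martingale and τ is a bounded-mean stopping time (indeed τ is finite a.s. with bounded expectation since the walk is in a bounded region). By the OST, E[X_τ] = E[X_0] = 140. Equivalently: E[X_τ] = 166 · P(hit 166 first) + 0 · P(hit 0 first) = 166 · (140/166) = 140.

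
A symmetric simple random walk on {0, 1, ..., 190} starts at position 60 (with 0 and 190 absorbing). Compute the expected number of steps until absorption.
E[τ | X_0 = 60] = 7800

Let v_k = E[τ | X_0 = k]. Boundary: v_0 = v_190 = 0. Recurrence: v_k = 1 + (v_{k-1} + v_{k+1})/2 for 1 ≤ k ≤ 189. The particular solution to v_k − (v_{k-1} + v_{k+1})/2 = 1 is v_k = −k^2. Adding homogeneous solution A + B k and matching boundaries gives v_k = k (190 − k). Substituting k = 60: v_60 = 60 · 130 = 7800.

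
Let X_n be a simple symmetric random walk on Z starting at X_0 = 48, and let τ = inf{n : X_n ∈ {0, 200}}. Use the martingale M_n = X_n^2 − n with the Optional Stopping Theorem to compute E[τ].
E[τ] = 7296

M_n = X_n^2 − n is a martingale (since E[X_{n+1}^2 | F_n] = X_n^2 + 1). By OST (τ has finite mean in a bounded region), E[M_τ] = E[M_0] = X_0^2 − 0 = 48^2 = 2304. Also E[M_τ] = E[X_τ^2] − E[τ]. The walk exits at 0 or 200, with P(hit 200 first) = 48/200, so E[X_τ^2] = 200^2 · 48/200 + 0 = 9600. Thus E[τ] = E[X_τ^2] − E[M_τ] = 9600 − 2304 = 7296 = 48(200 − 48) = 7296.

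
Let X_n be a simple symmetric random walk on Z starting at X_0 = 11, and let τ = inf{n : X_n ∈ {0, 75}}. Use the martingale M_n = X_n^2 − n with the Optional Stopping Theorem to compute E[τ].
E[τ] = 704

M_n = X_n^2 − n is a martingale (since E[X_{n+1}^2 | F_n] = X_n^2 + 1). By OST (τ has finite mean in a bounded region), E[M_τ] = E[M_0] = X_0^2 − 0 = 11^2 = 121. Also E[M_τ] = E[X_τ^2] − E[τ]. The walk exits at 0 or 75, with P(hit 75 first) = 11/75, so E[X_τ^2] = 75^2 · 11/75 + 0 = 825. Thus E[τ] = E[X_τ^2] − E[M_τ] = 825 − 121 = 704 = 11(75 − 11) = 704.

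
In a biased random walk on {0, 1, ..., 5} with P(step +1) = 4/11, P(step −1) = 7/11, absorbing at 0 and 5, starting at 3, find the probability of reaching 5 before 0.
P(hit 5 before 0) = (1 − (7/4)^3) / (1 − (7/4)^5) = 1488/5261

Let u_k denote P(reach 5 before 0 | start at k). Boundary: u_0 = 0, u_5 = 1. Recurrence: u_k = 4/11·u_{k+1} + 7/11·u_{k-1} for 1 ≤ k ≤ 4. Try u_k = A + B·r^k with r = q/p = (7/11)/(4/11) = 7/4. Substitution satisfies the recurrence; boundary conditions give:
  u_k = (1 − r^k) / (1 − r^N) = (1 − (7/4)^3) / (1 − (7/4)^5) = 1488/5261.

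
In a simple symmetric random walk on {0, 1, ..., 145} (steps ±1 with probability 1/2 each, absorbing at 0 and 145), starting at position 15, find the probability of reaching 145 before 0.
P(hit 145 before 0) = 15/145 = 3/29

Let u_k = P(hit 145 before 0 | start at k). Then u_0 = 0, u_145 = 1, and u_k = u_{k-1}/2 + u_{k+1}/2 for 1 ≤ k ≤ 144. This harmonic recurrence is solved by u_k = k/145, giving u_15 = 15/145 = 3/29.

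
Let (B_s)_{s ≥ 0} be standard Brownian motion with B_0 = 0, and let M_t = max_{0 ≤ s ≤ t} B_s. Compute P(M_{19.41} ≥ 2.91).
P(M_{19.41} ≥ 2.91) = 2·P(B_{19.41} ≥ 2.91) = 2(1 − Φ(2.91/√19.41)) ≈ 0.5089

By the reflection principle for Brownian motion, P(M_t ≥ a) = 2 · P(B_t ≥ a) for a ≥ 0. Since B_t ~ N(0, t), P(B_t ≥ 2.91) = 1 − Φ(2.91/√t) = 1 − Φ(2.91/√19.41) = 1 − Φ(0.6605). So
  P(M_{19.41} ≥ 2.91) = 2(1 − Φ(0.6605)) ≈ 0.5089.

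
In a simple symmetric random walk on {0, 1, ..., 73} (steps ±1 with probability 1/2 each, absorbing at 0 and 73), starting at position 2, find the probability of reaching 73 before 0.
P(hit 73 before 0) = 2/73

Let u_k = P(hit 73 before 0 | start at k). Then u_0 = 0, u_73 = 1, and u_k = u_{k-1}/2 + u_{k+1}/2 for 1 ≤ k ≤ 72. This harmonic recurrence is solved by u_k = k/73, giving u_2 = 2/73.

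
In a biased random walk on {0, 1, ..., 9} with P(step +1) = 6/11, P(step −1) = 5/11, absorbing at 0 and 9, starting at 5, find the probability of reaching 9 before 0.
P(hit 9 before 0) = (1 − (5/6)^5) / (1 − (5/6)^9) = 6027696/8124571

Let u_k denote P(reach 9 before 0 | start at k). Boundary: u_0 = 0, u_9 = 1. Recurrence: u_k = 6/11·u_{k+1} + 5/11·u_{k-1} for 1 ≤ k ≤ 8. Try u_k = A + B·r^k with r = q/p = (5/11)/(6/11) = 5/6. Substitution satisfies the recurrence; boundary conditions give:
  u_k = (1 − r^k) / (1 − r^N) = (1 − (5/6)^5) / (1 − (5/6)^9) = 6027696/8124571.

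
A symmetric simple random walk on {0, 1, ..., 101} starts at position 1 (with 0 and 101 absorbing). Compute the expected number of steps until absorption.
E[τ | X_0 = 1] = 100

Let v_k = E[τ | X_0 = k]. Boundary: v_0 = v_101 = 0. Recurrence: v_k = 1 + (v_{k-1} + v_{k+1})/2 for 1 ≤ k ≤ 100. The particular solution to v_k − (v_{k-1} + v_{k+1})/2 = 1 is v_k = −k^2. Adding homogeneous solution A + B k and matching boundaries gives v_k = k (101 − k). Substituting k = 1: v_1 = 1 · 100 = 100.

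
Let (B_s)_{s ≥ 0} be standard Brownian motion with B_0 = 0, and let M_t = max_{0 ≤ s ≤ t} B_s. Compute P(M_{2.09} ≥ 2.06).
P(M_{2.09} ≥ 2.06) = 2·P(B_{2.09} ≥ 2.06) = 2(1 − Φ(2.06/√2.09)) ≈ 0.1542

By the reflection principle for Brownian motion, P(M_t ≥ a) = 2 · P(B_t ≥ a) for a ≥ 0. Since B_t ~ N(0, t), P(B_t ≥ 2.06) = 1 − Φ(2.06/√t) = 1 − Φ(2.06/√2.09) = 1 − Φ(1.4249). So
  P(M_{2.09} ≥ 2.06) = 2(1 − Φ(1.4249)) ≈ 0.1542.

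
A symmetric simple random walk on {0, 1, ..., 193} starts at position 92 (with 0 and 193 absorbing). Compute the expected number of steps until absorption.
E[τ | X_0 = 92] = 9292

Let v_k = E[τ | X_0 = k]. Boundary: v_0 = v_193 = 0. Recurrence: v_k = 1 + (v_{k-1} + v_{k+1})/2 for 1 ≤ k ≤ 192. The particular solution to v_k − (v_{k-1} + v_{k+1})/2 = 1 is v_k = −k^2. Adding homogeneous solution A + B k and matching boundaries gives v_k = k (193 − k). Substituting k = 92: v_92 = 92 · 101 = 9292.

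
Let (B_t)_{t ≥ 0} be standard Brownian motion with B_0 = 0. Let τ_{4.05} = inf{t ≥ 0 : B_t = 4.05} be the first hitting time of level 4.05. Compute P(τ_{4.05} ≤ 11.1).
P(τ_{4.05} ≤ 11.1) = 2(1 − Φ(4.05/√11.1)) = 2(1 − Φ(1.2156)) ≈ 0.2241

By the reflection principle for standard BM, P(τ_b ≤ t) = 2 · P(B_t ≥ b). Since B_t ~ N(0, t), P(B_t ≥ 4.05) = 1 − Φ(4.05/√t) = 1 − Φ(4.05/√11.1) = 1 − Φ(1.2156) ≈ 0.11207. Doubling: P(τ_{4.05} ≤ 11.1) ≈ 2 · 0.11207 = 0.22414 ≈ 0.2241.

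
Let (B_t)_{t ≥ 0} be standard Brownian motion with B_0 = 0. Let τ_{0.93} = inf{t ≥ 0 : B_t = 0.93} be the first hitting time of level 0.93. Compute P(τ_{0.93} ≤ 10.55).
P(τ_{0.93} ≤ 10.55) = 2(1 − Φ(0.93/√10.55)) = 2(1 − Φ(0.2863)) ≈ 0.7746

By the reflection principle for standard BM, P(τ_b ≤ t) = 2 · P(B_t ≥ b). Since B_t ~ N(0, t), P(B_t ≥ 0.93) = 1 − Φ(0.93/√t) = 1 − Φ(0.93/√10.55) = 1 − Φ(0.2863) ≈ 0.38732. Doubling: P(τ_{0.93} ≤ 10.55) ≈ 2 · 0.38732 = 0.77464 ≈ 0.7746.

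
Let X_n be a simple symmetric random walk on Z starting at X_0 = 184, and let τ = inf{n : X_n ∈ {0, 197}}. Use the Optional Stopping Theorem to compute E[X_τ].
E[X_τ] = 184

X_n is a martingale and τ is a bounded-mean stopping time (indeed τ is finite a.s. with bounded expectation since the walk is in a bounded region). By the OST, E[X_τ] = E[X_0] = 184. Equivalently: E[X_τ] = 197 · P(hit 197 first) + 0 · P(hit 0 first) = 197 · (184/197) = 184.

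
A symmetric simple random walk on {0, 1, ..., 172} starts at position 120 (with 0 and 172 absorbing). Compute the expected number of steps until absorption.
E[τ | X_0 = 120] = 6240

Let v_k = E[τ | X_0 = k]. Boundary: v_0 = v_172 = 0. Recurrence: v_k = 1 + (v_{k-1} + v_{k+1})/2 for 1 ≤ k ≤ 171. The particular solution to v_k − (v_{k-1} + v_{k+1})/2 = 1 is v_k = −k^2. Adding homogeneous solution A + B k and matching boundaries gives v_k = k (172 − k). Substituting k = 120: v_120 = 120 · 52 = 6240.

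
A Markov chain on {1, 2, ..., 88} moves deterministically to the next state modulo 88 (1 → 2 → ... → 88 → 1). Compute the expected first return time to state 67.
E[T_67 | X_0 = 67] = 88

The chain cycles deterministically, so starting at state 67 it returns in exactly 88 steps. Equivalently, the stationary distribution is uniform π_j = 1/88 for every state j, so by Kac's formula E[T_67] = 1/π_67 = 88.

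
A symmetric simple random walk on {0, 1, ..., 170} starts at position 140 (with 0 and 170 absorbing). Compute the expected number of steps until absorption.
E[τ | X_0 = 140] = 4200

Let v_k = E[τ | X_0 = k]. Boundary: v_0 = v_170 = 0. Recurrence: v_k = 1 + (v_{k-1} + v_{k+1})/2 for 1 ≤ k ≤ 169. The particular solution to v_k − (v_{k-1} + v_{k+1})/2 = 1 is v_k = −k^2. Adding homogeneous solution A + B k and matching boundaries gives v_k = k (170 − k). Substituting k = 140: v_140 = 140 · 30 = 4200.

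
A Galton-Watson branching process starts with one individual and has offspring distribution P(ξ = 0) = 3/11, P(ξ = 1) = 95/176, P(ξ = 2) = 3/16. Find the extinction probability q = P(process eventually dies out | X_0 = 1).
q = 1

Mean offspring μ = 0·3/11 + 1·95/176 + 2·3/16 = 161/176 ≤ 1. For μ ≤ 1 with offspring not concentrated at 1, the Galton-Watson process goes extinct almost surely, so q = 1.
(Algebraic check: The pgf is f(s) = 3/11 + 95/176·s + 3/16·s². The extinction probability q is the smallest fixed point of f in [0, 1]. Setting s = f(s):
  3/16·s² + (95/176 − 1)·s + 3/11 = 0
  3/16·s² − (3/11 + 3/16)·s + 3/11 = 0
which factors as (s − 1)·(3/16·s − 3/11) = 0, giving roots s = 1 and s = (3/11)/(3/16) = 16/11. Since 16/11 ≥ 1, the smallest root in [0, 1] is s = 1.)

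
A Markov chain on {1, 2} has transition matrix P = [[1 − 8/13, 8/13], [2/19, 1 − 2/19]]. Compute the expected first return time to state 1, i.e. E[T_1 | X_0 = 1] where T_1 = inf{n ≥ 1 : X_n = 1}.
E[T_1 | X_0 = 1] = 1/π_1 = 89/13

For an irreducible recurrent Markov chain with stationary distribution π, E[T_i | X_0 = i] = 1/π_i (Kac's formula). Here π_1 = (2/19)/(8/13 + 2/19) = (2/19)/(178/247) = 13/89, so E[T_1 | X_0 = 1] = 1/π_1 = (8/13 + 2/19)/(2/19) = (178/247)/(2/19) = 89/13.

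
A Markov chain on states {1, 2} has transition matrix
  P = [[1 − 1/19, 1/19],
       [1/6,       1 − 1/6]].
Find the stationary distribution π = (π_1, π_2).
π_1 = 19/25, π_2 = 6/25

Solve πP = π with π_1 + π_2 = 1. From πP = π: π_1 · (1 − 1/19) + π_2 · 1/6 = π_1 ⇒ π_2 · 1/6 = π_1 · 1/19 ⇒ π_2/π_1 = (1/19)/(1/6) = 6/19. Together with π_1 + π_2 = 1:
  π_1 = (1/6)/(1/19 + 1/6) = (1/6)/(25/114) = 19/25,
  π_2 = (1/19)/(1/19 + 1/6) = (1/19)/(25/114) = 6/25.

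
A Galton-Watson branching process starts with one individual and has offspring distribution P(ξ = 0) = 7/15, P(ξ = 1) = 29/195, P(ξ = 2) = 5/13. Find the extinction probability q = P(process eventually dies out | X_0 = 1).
q = 1

Mean offspring μ = 0·7/15 + 1·29/195 + 2·5/13 = 179/195 ≤ 1. For μ ≤ 1 with offspring not concentrated at 1, the Galton-Watson process goes extinct almost surely, so q = 1.
(Algebraic check: The pgf is f(s) = 7/15 + 29/195·s + 5/13·s². The extinction probability q is the smallest fixed point of f in [0, 1]. Setting s = f(s):
  5/13·s² + (29/195 − 1)·s + 7/15 = 0
  5/13·s² − (7/15 + 5/13)·s + 7/15 = 0
which factors as (s − 1)·(5/13·s − 7/15) = 0, giving roots s = 1 and s = (7/15)/(5/13) = 91/75. Since 91/75 ≥ 1, the smallest root in [0, 1] is s = 1.)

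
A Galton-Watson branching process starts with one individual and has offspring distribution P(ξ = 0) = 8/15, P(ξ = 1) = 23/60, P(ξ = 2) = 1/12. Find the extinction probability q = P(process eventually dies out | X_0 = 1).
q = 1

Mean offspring μ = 0·8/15 + 1·23/60 + 2·1/12 = 11/20 ≤ 1. For μ ≤ 1 with offspring not concentrated at 1, the Galton-Watson process goes extinct almost surely, so q = 1.
(Algebraic check: The pgf is f(s) = 8/15 + 23/60·s + 1/12·s². The extinction probability q is the smallest fixed point of f in [0, 1]. Setting s = f(s):
  1/12·s² + (23/60 − 1)·s + 8/15 = 0
  1/12·s² − (8/15 + 1/12)·s + 8/15 = 0
which factors as (s − 1)·(1/12·s − 8/15) = 0, giving roots s = 1 and s = (8/15)/(1/12) = 32/5. Since 32/5 ≥ 1, the smallest root in [0, 1] is s = 1.)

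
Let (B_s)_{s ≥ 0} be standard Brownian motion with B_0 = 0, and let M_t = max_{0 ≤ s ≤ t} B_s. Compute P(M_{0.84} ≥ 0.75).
P(M_{0.84} ≥ 0.75) = 2·P(B_{0.84} ≥ 0.75) = 2(1 − Φ(0.75/√0.84)) ≈ 0.4132

By the reflection principle for Brownian motion, P(M_t ≥ a) = 2 · P(B_t ≥ a) for a ≥ 0. Since B_t ~ N(0, t), P(B_t ≥ 0.75) = 1 − Φ(0.75/√t) = 1 − Φ(0.75/√0.84) = 1 − Φ(0.8183). So
  P(M_{0.84} ≥ 0.75) = 2(1 − Φ(0.8183)) ≈ 0.4132.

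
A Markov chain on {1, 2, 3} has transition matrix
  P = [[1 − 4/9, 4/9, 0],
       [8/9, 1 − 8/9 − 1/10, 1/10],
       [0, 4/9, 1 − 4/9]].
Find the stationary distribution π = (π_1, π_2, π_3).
π = (80/129, 40/129, 3/43)

This is a birth-death chain on three states, which satisfies detailed balance: π_1 · P_{12} = π_2 · P_{21} and π_2 · P_{23} = π_3 · P_{32}.
From π_1 · 4/9 = π_2 · 8/9: π_2/π_1 = (4/9)/(8/9) = 1/2.
From π_2 · 1/10 = π_3 · 4/9: π_3/π_2 = (1/10)/(4/9) = 9/40.
Take π_1 proportional to 1; then unnormalized π = (1, 1/2, 9/80). Normalize by dividing by the sum 129/80:
  π = (80/129, 40/129, 3/43).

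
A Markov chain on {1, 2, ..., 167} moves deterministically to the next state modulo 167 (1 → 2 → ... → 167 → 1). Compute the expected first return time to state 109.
E[T_109 | X_0 = 109] = 167

The chain cycles deterministically, so starting at state 109 it returns in exactly 167 steps. Equivalently, the stationary distribution is uniform π_j = 1/167 for every state j, so by Kac's formula E[T_109] = 1/π_109 = 167.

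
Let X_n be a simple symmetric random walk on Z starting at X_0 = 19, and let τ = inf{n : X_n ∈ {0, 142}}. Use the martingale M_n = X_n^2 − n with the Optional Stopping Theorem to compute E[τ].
E[τ] = 2337

M_n = X_n^2 − n is a martingale (since E[X_{n+1}^2 | F_n] = X_n^2 + 1). By OST (τ has finite mean in a bounded region), E[M_τ] = E[M_0] = X_0^2 − 0 = 19^2 = 361. Also E[M_τ] = E[X_τ^2] − E[τ]. The walk exits at 0 or 142, with P(hit 142 first) = 19/142, so E[X_τ^2] = 142^2 · 19/142 + 0 = 2698. Thus E[τ] = E[X_τ^2] − E[M_τ] = 2698 − 361 = 2337 = 19(142 − 19) = 2337.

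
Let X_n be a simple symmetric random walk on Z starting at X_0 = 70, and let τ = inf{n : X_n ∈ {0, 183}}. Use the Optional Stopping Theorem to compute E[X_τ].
E[X_τ] = 70

X_n is a martingale and τ is a bounded-mean stopping time (indeed τ is finite a.s. with bounded expectation since the walk is in a bounded region). By the OST, E[X_τ] = E[X_0] = 70. Equivalently: E[X_τ] = 183 · P(hit 183 first) + 0 · P(hit 0 first) = 183 · (70/183) = 70.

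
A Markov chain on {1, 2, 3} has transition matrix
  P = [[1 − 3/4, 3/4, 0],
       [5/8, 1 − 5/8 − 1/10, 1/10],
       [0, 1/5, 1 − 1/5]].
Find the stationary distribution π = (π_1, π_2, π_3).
π = (5/14, 3/7, 3/14)

This is a birth-death chain on three states, which satisfies detailed balance: π_1 · P_{12} = π_2 · P_{21} and π_2 · P_{23} = π_3 · P_{32}.
From π_1 · 3/4 = π_2 · 5/8: π_2/π_1 = (3/4)/(5/8) = 6/5.
From π_2 · 1/10 = π_3 · 1/5: π_3/π_2 = (1/10)/(1/5) = 1/2.
Take π_1 proportional to 1; then unnormalized π = (1, 6/5, 3/5). Normalize by dividing by the sum 14/5:
  π = (5/14, 3/7, 3/14).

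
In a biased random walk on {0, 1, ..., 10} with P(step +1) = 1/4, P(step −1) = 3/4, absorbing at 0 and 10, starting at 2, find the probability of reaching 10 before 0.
P(hit 10 before 0) = (1 − (3)^2) / (1 − (3)^10) = 1/7381

Let u_k denote P(reach 10 before 0 | start at k). Boundary: u_0 = 0, u_10 = 1. Recurrence: u_k = 1/4·u_{k+1} + 3/4·u_{k-1} for 1 ≤ k ≤ 9. Try u_k = A + B·r^k with r = q/p = (3/4)/(1/4) = 3. Substitution satisfies the recurrence; boundary conditions give:
  u_k = (1 − r^k) / (1 − r^N) = (1 − (3)^2) / (1 − (3)^10) = 1/7381.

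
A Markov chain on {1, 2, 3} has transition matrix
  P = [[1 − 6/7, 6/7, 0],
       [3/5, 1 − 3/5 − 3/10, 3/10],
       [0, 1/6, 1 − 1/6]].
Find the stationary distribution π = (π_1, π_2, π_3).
π = (1/5, 2/7, 18/35)

This is a birth-death chain on three states, which satisfies detailed balance: π_1 · P_{12} = π_2 · P_{21} and π_2 · P_{23} = π_3 · P_{32}.
From π_1 · 6/7 = π_2 · 3/5: π_2/π_1 = (6/7)/(3/5) = 10/7.
From π_2 · 3/10 = π_3 · 1/6: π_3/π_2 = (3/10)/(1/6) = 9/5.
Take π_1 proportional to 1; then unnormalized π = (1, 10/7, 18/7). Normalize by dividing by the sum 5:
  π = (1/5, 2/7, 18/35).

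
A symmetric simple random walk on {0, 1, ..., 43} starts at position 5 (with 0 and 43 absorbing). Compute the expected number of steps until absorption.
E[τ | X_0 = 5] = 190

Let v_k = E[τ | X_0 = k]. Boundary: v_0 = v_43 = 0. Recurrence: v_k = 1 + (v_{k-1} + v_{k+1})/2 for 1 ≤ k ≤ 42. The particular solution to v_k − (v_{k-1} + v_{k+1})/2 = 1 is v_k = −k^2. Adding homogeneous solution A + B k and matching boundaries gives v_k = k (43 − k). Substituting k = 5: v_5 = 5 · 38 = 190.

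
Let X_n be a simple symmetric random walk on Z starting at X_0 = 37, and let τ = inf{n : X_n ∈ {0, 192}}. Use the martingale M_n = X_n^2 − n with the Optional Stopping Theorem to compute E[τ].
E[τ] = 5735

M_n = X_n^2 − n is a martingale (since E[X_{n+1}^2 | F_n] = X_n^2 + 1). By OST (τ has finite mean in a bounded region), E[M_τ] = E[M_0] = X_0^2 − 0 = 37^2 = 1369. Also E[M_τ] = E[X_τ^2] − E[τ]. The walk exits at 0 or 192, with P(hit 192 first) = 37/192, so E[X_τ^2] = 192^2 · 37/192 + 0 = 7104. Thus E[τ] = E[X_τ^2] − E[M_τ] = 7104 − 1369 = 5735 = 37(192 − 37) = 5735.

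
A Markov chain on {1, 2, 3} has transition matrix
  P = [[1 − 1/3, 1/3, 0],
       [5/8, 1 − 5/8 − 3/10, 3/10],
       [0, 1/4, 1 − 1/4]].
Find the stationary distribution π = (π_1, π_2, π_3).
π = (75/163, 40/163, 48/163)

This is a birth-death chain on three states, which satisfies detailed balance: π_1 · P_{12} = π_2 · P_{21} and π_2 · P_{23} = π_3 · P_{32}.
From π_1 · 1/3 = π_2 · 5/8: π_2/π_1 = (1/3)/(5/8) = 8/15.
From π_2 · 3/10 = π_3 · 1/4: π_3/π_2 = (3/10)/(1/4) = 6/5.
Take π_1 proportional to 1; then unnormalized π = (1, 8/15, 16/25). Normalize by dividing by the sum 163/75:
  π = (75/163, 40/163, 48/163).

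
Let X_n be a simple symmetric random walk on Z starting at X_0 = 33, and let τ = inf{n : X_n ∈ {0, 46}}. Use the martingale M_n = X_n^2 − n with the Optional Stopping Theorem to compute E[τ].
E[τ] = 429

M_n = X_n^2 − n is a martingale (since E[X_{n+1}^2 | F_n] = X_n^2 + 1). By OST (τ has finite mean in a bounded region), E[M_τ] = E[M_0] = X_0^2 − 0 = 33^2 = 1089. Also E[M_τ] = E[X_τ^2] − E[τ]. The walk exits at 0 or 46, with P(hit 46 first) = 33/46, so E[X_τ^2] = 46^2 · 33/46 + 0 = 1518. Thus E[τ] = E[X_τ^2] − E[M_τ] = 1518 − 1089 = 429 = 33(46 − 33) = 429.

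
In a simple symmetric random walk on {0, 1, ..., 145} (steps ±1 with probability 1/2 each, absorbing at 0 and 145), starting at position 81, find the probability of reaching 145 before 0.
P(hit 145 before 0) = 81/145

Let u_k = P(hit 145 before 0 | start at k). Then u_0 = 0, u_145 = 1, and u_k = u_{k-1}/2 + u_{k+1}/2 for 1 ≤ k ≤ 144. This harmonic recurrence is solved by u_k = k/145, giving u_81 = 81/145.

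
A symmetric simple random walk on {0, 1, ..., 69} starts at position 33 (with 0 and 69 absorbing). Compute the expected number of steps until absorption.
E[τ | X_0 = 33] = 1188

Let v_k = E[τ | X_0 = k]. Boundary: v_0 = v_69 = 0. Recurrence: v_k = 1 + (v_{k-1} + v_{k+1})/2 for 1 ≤ k ≤ 68. The particular solution to v_k − (v_{k-1} + v_{k+1})/2 = 1 is v_k = −k^2. Adding homogeneous solution A + B k and matching boundaries gives v_k = k (69 − k). Substituting k = 33: v_33 = 33 · 36 = 1188.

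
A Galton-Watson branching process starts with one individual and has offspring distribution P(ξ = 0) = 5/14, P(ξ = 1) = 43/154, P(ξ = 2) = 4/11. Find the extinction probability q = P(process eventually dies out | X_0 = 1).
q = 55/56

The pgf is f(s) = 5/14 + 43/154·s + 4/11·s². The extinction probability q is the smallest fixed point of f in [0, 1]. Setting s = f(s):
  4/11·s² + (43/154 − 1)·s + 5/14 = 0
  4/11·s² − (5/14 + 4/11)·s + 5/14 = 0
which factors as (s − 1)·(4/11·s − 5/14) = 0, giving roots s = 1 and s = (5/14)/(4/11) = 55/56.
Mean offspring μ = 43/154 + 2·4/11 = 155/154 > 1 (supercritical), so q < 1. The extinction probability is the smaller root: q = (5/14)/(4/11) = 55/56.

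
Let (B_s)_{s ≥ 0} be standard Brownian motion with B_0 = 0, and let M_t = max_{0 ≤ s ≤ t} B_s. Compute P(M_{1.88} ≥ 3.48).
P(M_{1.88} ≥ 3.48) = 2·P(B_{1.88} ≥ 3.48) = 2(1 − Φ(3.48/√1.88)) ≈ 0.0111

By the reflection principle for Brownian motion, P(M_t ≥ a) = 2 · P(B_t ≥ a) for a ≥ 0. Since B_t ~ N(0, t), P(B_t ≥ 3.48) = 1 − Φ(3.48/√t) = 1 − Φ(3.48/√1.88) = 1 − Φ(2.5381). So
  P(M_{1.88} ≥ 3.48) = 2(1 − Φ(2.5381)) ≈ 0.0111.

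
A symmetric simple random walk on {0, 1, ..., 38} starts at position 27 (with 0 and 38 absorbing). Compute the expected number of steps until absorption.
E[τ | X_0 = 27] = 297

Let v_k = E[τ | X_0 = k]. Boundary: v_0 = v_38 = 0. Recurrence: v_k = 1 + (v_{k-1} + v_{k+1})/2 for 1 ≤ k ≤ 37. The particular solution to v_k − (v_{k-1} + v_{k+1})/2 = 1 is v_k = −k^2. Adding homogeneous solution A + B k and matching boundaries gives v_k = k (38 − k). Substituting k = 27: v_27 = 27 · 11 = 297.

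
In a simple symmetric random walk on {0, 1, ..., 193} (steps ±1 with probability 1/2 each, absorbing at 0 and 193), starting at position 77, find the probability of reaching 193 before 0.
P(hit 193 before 0) = 77/193

Let u_k = P(hit 193 before 0 | start at k). Then u_0 = 0, u_193 = 1, and u_k = u_{k-1}/2 + u_{k+1}/2 for 1 ≤ k ≤ 192. This harmonic recurrence is solved by u_k = k/193, giving u_77 = 77/193.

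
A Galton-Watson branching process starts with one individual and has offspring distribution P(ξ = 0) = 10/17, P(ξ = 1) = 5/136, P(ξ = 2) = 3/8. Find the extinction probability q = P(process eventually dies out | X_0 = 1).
q = 1

Mean offspring μ = 0·10/17 + 1·5/136 + 2·3/8 = 107/136 ≤ 1. For μ ≤ 1 with offspring not concentrated at 1, the Galton-Watson process goes extinct almost surely, so q = 1.
(Algebraic check: The pgf is f(s) = 10/17 + 5/136·s + 3/8·s². The extinction probability q is the smallest fixed point of f in [0, 1]. Setting s = f(s):
  3/8·s² + (5/136 − 1)·s + 10/17 = 0
  3/8·s² − (10/17 + 3/8)·s + 10/17 = 0
which factors as (s − 1)·(3/8·s − 10/17) = 0, giving roots s = 1 and s = (10/17)/(3/8) = 80/51. Since 80/51 ≥ 1, the smallest root in [0, 1] is s = 1.)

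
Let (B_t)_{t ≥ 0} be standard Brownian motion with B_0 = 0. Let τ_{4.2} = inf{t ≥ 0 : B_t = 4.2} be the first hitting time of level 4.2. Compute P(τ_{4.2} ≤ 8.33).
P(τ_{4.2} ≤ 8.33) = 2(1 − Φ(4.2/√8.33)) = 2(1 − Φ(1.4552)) ≈ 0.1456

By the reflection principle for standard BM, P(τ_b ≤ t) = 2 · P(B_t ≥ b). Since B_t ~ N(0, t), P(B_t ≥ 4.2) = 1 − Φ(4.2/√t) = 1 − Φ(4.2/√8.33) = 1 − Φ(1.4552) ≈ 0.07281. Doubling: P(τ_{4.2} ≤ 8.33) ≈ 2 · 0.07281 = 0.14562 ≈ 0.1456.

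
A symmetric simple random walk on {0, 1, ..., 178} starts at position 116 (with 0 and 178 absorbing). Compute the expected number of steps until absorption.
E[τ | X_0 = 116] = 7192

Let v_k = E[τ | X_0 = k]. Boundary: v_0 = v_178 = 0. Recurrence: v_k = 1 + (v_{k-1} + v_{k+1})/2 for 1 ≤ k ≤ 177. The particular solution to v_k − (v_{k-1} + v_{k+1})/2 = 1 is v_k = −k^2. Adding homogeneous solution A + B k and matching boundaries gives v_k = k (178 − k). Substituting k = 116: v_116 = 116 · 62 = 7192.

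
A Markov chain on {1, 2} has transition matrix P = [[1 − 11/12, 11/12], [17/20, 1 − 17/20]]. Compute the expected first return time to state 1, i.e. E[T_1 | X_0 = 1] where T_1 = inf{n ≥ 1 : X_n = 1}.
E[T_1 | X_0 = 1] = 1/π_1 = 106/51

For an irreducible recurrent Markov chain with stationary distribution π, E[T_i | X_0 = i] = 1/π_i (Kac's formula). Here π_1 = (17/20)/(11/12 + 17/20) = (17/20)/(53/30) = 51/106, so E[T_1 | X_0 = 1] = 1/π_1 = (11/12 + 17/20)/(17/20) = (53/30)/(17/20) = 106/51.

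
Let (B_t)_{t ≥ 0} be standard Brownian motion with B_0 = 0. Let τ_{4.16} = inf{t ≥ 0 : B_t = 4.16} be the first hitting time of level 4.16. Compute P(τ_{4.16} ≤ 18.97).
P(τ_{4.16} ≤ 18.97) = 2(1 − Φ(4.16/√18.97)) = 2(1 − Φ(0.9551)) ≈ 0.3395

By the reflection principle for standard BM, P(τ_b ≤ t) = 2 · P(B_t ≥ b). Since B_t ~ N(0, t), P(B_t ≥ 4.16) = 1 − Φ(4.16/√t) = 1 − Φ(4.16/√18.97) = 1 − Φ(0.9551) ≈ 0.16976. Doubling: P(τ_{4.16} ≤ 18.97) ≈ 2 · 0.16976 = 0.33952 ≈ 0.3395.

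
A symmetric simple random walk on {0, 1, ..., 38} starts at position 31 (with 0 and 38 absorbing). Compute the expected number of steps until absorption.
E[τ | X_0 = 31] = 217

Let v_k = E[τ | X_0 = k]. Boundary: v_0 = v_38 = 0. Recurrence: v_k = 1 + (v_{k-1} + v_{k+1})/2 for 1 ≤ k ≤ 37. The particular solution to v_k − (v_{k-1} + v_{k+1})/2 = 1 is v_k = −k^2. Adding homogeneous solution A + B k and matching boundaries gives v_k = k (38 − k). Substituting k = 31: v_31 = 31 · 7 = 217.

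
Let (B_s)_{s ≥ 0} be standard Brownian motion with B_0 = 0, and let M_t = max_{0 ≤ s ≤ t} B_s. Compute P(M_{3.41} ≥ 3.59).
P(M_{3.41} ≥ 3.59) = 2·P(B_{3.41} ≥ 3.59) = 2(1 − Φ(3.59/√3.41)) ≈ 0.0519

By the reflection principle for Brownian motion, P(M_t ≥ a) = 2 · P(B_t ≥ a) for a ≥ 0. Since B_t ~ N(0, t), P(B_t ≥ 3.59) = 1 − Φ(3.59/√t) = 1 − Φ(3.59/√3.41) = 1 − Φ(1.9441). So
  P(M_{3.41} ≥ 3.59) = 2(1 − Φ(1.9441)) ≈ 0.0519.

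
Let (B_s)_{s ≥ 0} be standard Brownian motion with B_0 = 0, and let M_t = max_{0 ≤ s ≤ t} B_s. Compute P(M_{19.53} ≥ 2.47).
P(M_{19.53} ≥ 2.47) = 2·P(B_{19.53} ≥ 2.47) = 2(1 − Φ(2.47/√19.53)) ≈ 0.5762

By the reflection principle for Brownian motion, P(M_t ≥ a) = 2 · P(B_t ≥ a) for a ≥ 0. Since B_t ~ N(0, t), P(B_t ≥ 2.47) = 1 − Φ(2.47/√t) = 1 − Φ(2.47/√19.53) = 1 − Φ(0.5589). So
  P(M_{19.53} ≥ 2.47) = 2(1 − Φ(0.5589)) ≈ 0.5762.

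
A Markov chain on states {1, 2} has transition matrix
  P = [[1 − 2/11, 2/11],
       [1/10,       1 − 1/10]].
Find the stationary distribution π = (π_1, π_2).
π_1 = 11/31, π_2 = 20/31

Solve πP = π with π_1 + π_2 = 1. From πP = π: π_1 · (1 − 2/11) + π_2 · 1/10 = π_1 ⇒ π_2 · 1/10 = π_1 · 2/11 ⇒ π_2/π_1 = (2/11)/(1/10) = 20/11. Together with π_1 + π_2 = 1:
  π_1 = (1/10)/(2/11 + 1/10) = (1/10)/(31/110) = 11/31,
  π_2 = (2/11)/(2/11 + 1/10) = (2/11)/(31/110) = 20/31.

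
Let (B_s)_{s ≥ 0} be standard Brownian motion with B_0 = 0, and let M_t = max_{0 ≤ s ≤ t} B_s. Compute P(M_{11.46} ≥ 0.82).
P(M_{11.46} ≥ 0.82) = 2·P(B_{11.46} ≥ 0.82) = 2(1 − Φ(0.82/√11.46)) ≈ 0.8086

By the reflection principle for Brownian motion, P(M_t ≥ a) = 2 · P(B_t ≥ a) for a ≥ 0. Since B_t ~ N(0, t), P(B_t ≥ 0.82) = 1 − Φ(0.82/√t) = 1 − Φ(0.82/√11.46) = 1 − Φ(0.2422). So
  P(M_{11.46} ≥ 0.82) = 2(1 − Φ(0.2422)) ≈ 0.8086.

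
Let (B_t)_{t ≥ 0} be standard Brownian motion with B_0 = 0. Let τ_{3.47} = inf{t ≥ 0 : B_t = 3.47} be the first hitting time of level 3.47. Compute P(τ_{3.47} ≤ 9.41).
P(τ_{3.47} ≤ 9.41) = 2(1 − Φ(3.47/√9.41)) = 2(1 − Φ(1.1312)) ≈ 0.2580

By the reflection principle for standard BM, P(τ_b ≤ t) = 2 · P(B_t ≥ b). Since B_t ~ N(0, t), P(B_t ≥ 3.47) = 1 − Φ(3.47/√t) = 1 − Φ(3.47/√9.41) = 1 − Φ(1.1312) ≈ 0.12899. Doubling: P(τ_{3.47} ≤ 9.41) ≈ 2 · 0.12899 = 0.25798 ≈ 0.2580.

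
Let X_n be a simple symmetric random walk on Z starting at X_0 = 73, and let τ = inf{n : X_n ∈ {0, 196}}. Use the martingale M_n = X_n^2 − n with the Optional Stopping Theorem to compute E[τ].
E[τ] = 8979

M_n = X_n^2 − n is a martingale (since E[X_{n+1}^2 | F_n] = X_n^2 + 1). By OST (τ has finite mean in a bounded region), E[M_τ] = E[M_0] = X_0^2 − 0 = 73^2 = 5329. Also E[M_τ] = E[X_τ^2] − E[τ]. The walk exits at 0 or 196, with P(hit 196 first) = 73/196, so E[X_τ^2] = 196^2 · 73/196 + 0 = 14308. Thus E[τ] = E[X_τ^2] − E[M_τ] = 14308 − 5329 = 8979 = 73(196 − 73) = 8979.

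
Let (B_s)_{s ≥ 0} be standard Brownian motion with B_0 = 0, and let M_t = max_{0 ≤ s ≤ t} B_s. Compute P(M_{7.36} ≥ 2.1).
P(M_{7.36} ≥ 2.1) = 2·P(B_{7.36} ≥ 2.1) = 2(1 − Φ(2.1/√7.36)) ≈ 0.4389

By the reflection principle for Brownian motion, P(M_t ≥ a) = 2 · P(B_t ≥ a) for a ≥ 0. Since B_t ~ N(0, t), P(B_t ≥ 2.1) = 1 − Φ(2.1/√t) = 1 − Φ(2.1/√7.36) = 1 − Φ(0.7741). So
  P(M_{7.36} ≥ 2.1) = 2(1 − Φ(0.7741)) ≈ 0.4389.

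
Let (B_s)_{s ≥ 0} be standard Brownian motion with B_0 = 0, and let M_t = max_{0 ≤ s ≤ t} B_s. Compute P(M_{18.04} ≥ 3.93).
P(M_{18.04} ≥ 3.93) = 2·P(B_{18.04} ≥ 3.93) = 2(1 − Φ(3.93/√18.04)) ≈ 0.3548

By the reflection principle for Brownian motion, P(M_t ≥ a) = 2 · P(B_t ≥ a) for a ≥ 0. Since B_t ~ N(0, t), P(B_t ≥ 3.93) = 1 − Φ(3.93/√t) = 1 − Φ(3.93/√18.04) = 1 − Φ(0.9253). So
  P(M_{18.04} ≥ 3.93) = 2(1 − Φ(0.9253)) ≈ 0.3548.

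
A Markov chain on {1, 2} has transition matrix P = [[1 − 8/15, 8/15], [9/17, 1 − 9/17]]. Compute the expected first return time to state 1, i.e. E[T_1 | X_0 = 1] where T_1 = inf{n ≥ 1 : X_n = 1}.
E[T_1 | X_0 = 1] = 1/π_1 = 271/135

For an irreducible recurrent Markov chain with stationary distribution π, E[T_i | X_0 = i] = 1/π_i (Kac's formula). Here π_1 = (9/17)/(8/15 + 9/17) = (9/17)/(271/255) = 135/271, so E[T_1 | X_0 = 1] = 1/π_1 = (8/15 + 9/17)/(9/17) = (271/255)/(9/17) = 271/135.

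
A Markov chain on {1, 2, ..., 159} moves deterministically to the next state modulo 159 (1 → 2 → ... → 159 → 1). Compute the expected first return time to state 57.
E[T_57 | X_0 = 57] = 159

The chain cycles deterministically, so starting at state 57 it returns in exactly 159 steps. Equivalently, the stationary distribution is uniform π_j = 1/159 for every state j, so by Kac's formula E[T_57] = 1/π_57 = 159.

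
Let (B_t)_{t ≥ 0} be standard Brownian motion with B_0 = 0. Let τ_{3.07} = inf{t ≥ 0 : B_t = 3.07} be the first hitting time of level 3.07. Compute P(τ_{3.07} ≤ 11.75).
P(τ_{3.07} ≤ 11.75) = 2(1 − Φ(3.07/√11.75)) = 2(1 − Φ(0.8956)) ≈ 0.3705

By the reflection principle for standard BM, P(τ_b ≤ t) = 2 · P(B_t ≥ b). Since B_t ~ N(0, t), P(B_t ≥ 3.07) = 1 − Φ(3.07/√t) = 1 − Φ(3.07/√11.75) = 1 − Φ(0.8956) ≈ 0.18523. Doubling: P(τ_{3.07} ≤ 11.75) ≈ 2 · 0.18523 = 0.37046 ≈ 0.3705.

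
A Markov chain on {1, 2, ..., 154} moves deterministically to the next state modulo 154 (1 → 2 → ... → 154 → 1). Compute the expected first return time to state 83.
E[T_83 | X_0 = 83] = 154

The chain cycles deterministically, so starting at state 83 it returns in exactly 154 steps. Equivalently, the stationary distribution is uniform π_j = 1/154 for every state j, so by Kac's formula E[T_83] = 1/π_83 = 154.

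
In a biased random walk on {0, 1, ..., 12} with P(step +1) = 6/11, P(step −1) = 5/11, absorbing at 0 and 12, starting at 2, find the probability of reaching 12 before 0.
P(hit 12 before 0) = (1 − (5/6)^2) / (1 − (5/6)^12) = 60466176/175694701

Let u_k denote P(reach 12 before 0 | start at k). Boundary: u_0 = 0, u_12 = 1. Recurrence: u_k = 6/11·u_{k+1} + 5/11·u_{k-1} for 1 ≤ k ≤ 11. Try u_k = A + B·r^k with r = q/p = (5/11)/(6/11) = 5/6. Substitution satisfies the recurrence; boundary conditions give:
  u_k = (1 − r^k) / (1 − r^N) = (1 − (5/6)^2) / (1 − (5/6)^12) = 60466176/175694701.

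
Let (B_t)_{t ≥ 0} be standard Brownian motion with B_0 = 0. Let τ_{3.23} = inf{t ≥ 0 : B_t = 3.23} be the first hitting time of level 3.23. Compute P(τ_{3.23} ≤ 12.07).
P(τ_{3.23} ≤ 12.07) = 2(1 − Φ(3.23/√12.07)) = 2(1 − Φ(0.9297)) ≈ 0.3525

By the reflection principle for standard BM, P(τ_b ≤ t) = 2 · P(B_t ≥ b). Since B_t ~ N(0, t), P(B_t ≥ 3.23) = 1 − Φ(3.23/√t) = 1 − Φ(3.23/√12.07) = 1 − Φ(0.9297) ≈ 0.17626. Doubling: P(τ_{3.23} ≤ 12.07) ≈ 2 · 0.17626 = 0.35252 ≈ 0.3525.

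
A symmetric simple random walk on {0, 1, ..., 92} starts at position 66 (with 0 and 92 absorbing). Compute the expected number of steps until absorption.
E[τ | X_0 = 66] = 1716

Let v_k = E[τ | X_0 = k]. Boundary: v_0 = v_92 = 0. Recurrence: v_k = 1 + (v_{k-1} + v_{k+1})/2 for 1 ≤ k ≤ 91. The particular solution to v_k − (v_{k-1} + v_{k+1})/2 = 1 is v_k = −k^2. Adding homogeneous solution A + B k and matching boundaries gives v_k = k (92 − k). Substituting k = 66: v_66 = 66 · 26 = 1716.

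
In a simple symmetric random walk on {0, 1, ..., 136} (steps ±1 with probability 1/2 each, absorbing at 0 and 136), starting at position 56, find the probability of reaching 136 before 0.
P(hit 136 before 0) = 56/136 = 7/17

Let u_k = P(hit 136 before 0 | start at k). Then u_0 = 0, u_136 = 1, and u_k = u_{k-1}/2 + u_{k+1}/2 for 1 ≤ k ≤ 135. This harmonic recurrence is solved by u_k = k/136, giving u_56 = 56/136 = 7/17.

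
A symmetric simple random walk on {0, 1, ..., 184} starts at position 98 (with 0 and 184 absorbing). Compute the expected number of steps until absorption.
E[τ | X_0 = 98] = 8428

Let v_k = E[τ | X_0 = k]. Boundary: v_0 = v_184 = 0. Recurrence: v_k = 1 + (v_{k-1} + v_{k+1})/2 for 1 ≤ k ≤ 183. The particular solution to v_k − (v_{k-1} + v_{k+1})/2 = 1 is v_k = −k^2. Adding homogeneous solution A + B k and matching boundaries gives v_k = k (184 − k). Substituting k = 98: v_98 = 98 · 86 = 8428.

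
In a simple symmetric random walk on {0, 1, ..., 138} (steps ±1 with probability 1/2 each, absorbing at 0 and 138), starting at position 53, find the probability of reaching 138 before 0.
P(hit 138 before 0) = 53/138

Let u_k = P(hit 138 before 0 | start at k). Then u_0 = 0, u_138 = 1, and u_k = u_{k-1}/2 + u_{k+1}/2 for 1 ≤ k ≤ 137. This harmonic recurrence is solved by u_k = k/138, giving u_53 = 53/138.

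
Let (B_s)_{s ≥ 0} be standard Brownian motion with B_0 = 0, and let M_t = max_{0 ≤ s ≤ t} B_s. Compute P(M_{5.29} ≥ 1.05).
P(M_{5.29} ≥ 1.05) = 2·P(B_{5.29} ≥ 1.05) = 2(1 − Φ(1.05/√5.29)) ≈ 0.6480

By the reflection principle for Brownian motion, P(M_t ≥ a) = 2 · P(B_t ≥ a) for a ≥ 0. Since B_t ~ N(0, t), P(B_t ≥ 1.05) = 1 − Φ(1.05/√t) = 1 − Φ(1.05/√5.29) = 1 − Φ(0.4565). So
  P(M_{5.29} ≥ 1.05) = 2(1 − Φ(0.4565)) ≈ 0.6480.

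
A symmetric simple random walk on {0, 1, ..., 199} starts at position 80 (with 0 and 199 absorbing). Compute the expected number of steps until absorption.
E[τ | X_0 = 80] = 9520

Let v_k = E[τ | X_0 = k]. Boundary: v_0 = v_199 = 0. Recurrence: v_k = 1 + (v_{k-1} + v_{k+1})/2 for 1 ≤ k ≤ 198. The particular solution to v_k − (v_{k-1} + v_{k+1})/2 = 1 is v_k = −k^2. Adding homogeneous solution A + B k and matching boundaries gives v_k = k (199 − k). Substituting k = 80: v_80 = 80 · 119 = 9520.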